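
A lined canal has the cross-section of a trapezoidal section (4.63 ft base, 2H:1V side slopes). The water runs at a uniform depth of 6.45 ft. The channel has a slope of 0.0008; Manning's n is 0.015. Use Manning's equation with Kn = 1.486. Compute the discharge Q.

Q = 713 ft³/s

With bottom width b = 4.63 ft and side slope z = 2: A = (b + zy)y = (4.63 + 2×6.45)×6.45 = 113.1 ft²; P = b + 2y√(1+z²) = 4.63 + 2×6.45×2.236 = 33.48 ft.
Hydraulic radius R = A/P = 113.1/33.48 = 3.378 ft.
Manning's equation: Q = (1.486/n) A R^(2/3) S^(1/2) = (1.486/0.015) × 113.1 × 3.378^(2/3) × 0.0008^(1/2) = 713 ft³/s.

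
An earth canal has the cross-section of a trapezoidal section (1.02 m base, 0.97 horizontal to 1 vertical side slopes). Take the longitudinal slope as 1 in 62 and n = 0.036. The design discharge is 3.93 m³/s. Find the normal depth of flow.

y_n = 0.928 m

Manning's equation rearranged: A R^(2/3) = nQ / (1·√S) = 0.036 × 3.93 / (√0.01613) = 1.114.
Trying y = 0.747 m: A R^(2/3) = 0.7311 — low.
Trying y = 1.12 m: A R^(2/3) = 1.621 — high.
Trying y = 0.928 m: A R^(2/3) = 1.114 — matches.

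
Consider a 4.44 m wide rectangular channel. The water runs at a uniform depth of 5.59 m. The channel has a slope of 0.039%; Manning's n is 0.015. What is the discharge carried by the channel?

Q = 44.5 m³/s

Flow area A = b·y = 4.44 × 5.59 = 24.82 m². Wetted perimeter P = b + 2y = 4.44 + 2×5.59 = 15.62 m.
Hydraulic radius R = A/P = 24.82/15.62 = 1.589 m.
Manning's equation: Q = (1/n) A R^(2/3) S^(1/2) = (1/0.015) × 24.82 × 1.589^(2/3) × 0.00039^(1/2) = 44.5 m³/s.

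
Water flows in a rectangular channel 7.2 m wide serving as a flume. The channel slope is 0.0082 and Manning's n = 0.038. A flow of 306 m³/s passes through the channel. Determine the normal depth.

y_n = 9.42 m

Manning's equation rearranged: A R^(2/3) = nQ / (1·√S) = 0.038 × 306 / (√0.0082) = 128.4.
At y = 6.91 m: A R^(2/3) = 88.36 — short.
At y = 10.7 m: A R^(2/3) = 149.1 — over.
At y = 9.42 m: A R^(2/3) = 128.4 — ≈ 128.4.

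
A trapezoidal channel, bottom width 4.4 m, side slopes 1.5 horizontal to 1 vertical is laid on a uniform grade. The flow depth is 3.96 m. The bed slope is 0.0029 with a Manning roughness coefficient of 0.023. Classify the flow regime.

subcritical

With bottom width b = 4.4 m and side slope z = 1.5: A = (b + zy)y = (4.4 + 1.5×3.96)×3.96 = 40.95 m²; P = b + 2y√(1+z²) = 4.4 + 2×3.96×1.803 = 18.68 m.
Hydraulic radius R = A/P = 40.95/18.68 = 2.192 m.
V = (1/n) R^(2/3) √S = (1/0.023) × 2.192^(2/3) × √0.0029 = 3.951 m/s. Hydraulic depth D_h = A/T = 40.95/16.28 = 2.515 m.
Froude number Fr = V/√(g·D_h) = 3.951/√(9.81×2.515) = 0.795, which is less than 1, so the flow is subcritical.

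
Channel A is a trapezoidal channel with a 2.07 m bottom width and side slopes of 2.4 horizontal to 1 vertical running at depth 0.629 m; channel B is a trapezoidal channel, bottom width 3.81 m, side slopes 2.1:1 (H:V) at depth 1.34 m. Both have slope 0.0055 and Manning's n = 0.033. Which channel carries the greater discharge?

channel B

Channel A: With bottom width b = 2.07 m and side slope z = 2.4: A = (b + zy)y = (2.07 + 2.4×0.629)×0.629 = 2.252 m²; P = b + 2y√(1+z²) = 2.07 + 2×0.629×2.6 = 5.341 m. Hydraulic radius R = A/P = 2.252/5.341 = 0.4216 m. Q_A = (1/0.033)·2.252·0.4216^(2/3)·√0.0055 = 2.845 m³/s.
Channel B: With bottom width b = 3.81 m and side slope z = 2.1: A = (b + zy)y = (3.81 + 2.1×1.34)×1.34 = 8.876 m²; P = b + 2y√(1+z²) = 3.81 + 2×1.34×2.326 = 10.04 m. Hydraulic radius R = A/P = 8.876/10.04 = 0.8838 m. Q_B = (1/0.033)·8.876·0.8838^(2/3)·√0.0055 = 18.37 m³/s.
Q_A = 2.845 m³/s vs Q_B = 18.37 m³/s, so channel B carries more.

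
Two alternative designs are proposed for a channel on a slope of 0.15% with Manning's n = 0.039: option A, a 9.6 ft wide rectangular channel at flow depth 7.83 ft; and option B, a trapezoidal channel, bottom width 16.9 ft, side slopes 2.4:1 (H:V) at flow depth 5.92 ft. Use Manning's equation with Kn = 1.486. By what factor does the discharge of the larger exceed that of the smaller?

2.92

Channel A: Flow area A = b·y = 9.6 × 7.83 = 75.17 ft². Wetted perimeter P = b + 2y = 9.6 + 2×7.83 = 25.26 ft. Hydraulic radius R = A/P = 75.17/25.26 = 2.976 ft. Q_A = (1.486/0.039)·75.17·2.976^(2/3)·√0.0015 = 229.5 ft³/s.
Channel B: With bottom width b = 16.9 ft and side slope z = 2.4: A = (b + zy)y = (16.9 + 2.4×5.92)×5.92 = 184.2 ft²; P = b + 2y√(1+z²) = 16.9 + 2×5.92×2.6 = 47.68 ft. Hydraulic radius R = A/P = 184.2/47.68 = 3.862 ft. Q_B = (1.486/0.039)·184.2·3.862^(2/3)·√0.0015 = 669 ft³/s.
The larger discharge is 669 ft³/s and the smaller is 229.5 ft³/s; the ratio is 2.92.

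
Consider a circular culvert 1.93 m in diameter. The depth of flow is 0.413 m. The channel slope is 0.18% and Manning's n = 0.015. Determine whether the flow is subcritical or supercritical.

subcritical

For a circular section of diameter D = 1.93 m at depth y = 0.413 m, the central angle is θ = 2 arccos(1 − 2y/D) = 1.924 rad. Then A = (D²/8)(θ − sin θ) = 0.4588 m² and P = Dθ/2 = 1.856 m.
Hydraulic radius R = A/P = 0.4588/1.856 = 0.2471 m.
V = (1/n) R^(2/3) √S = (1/0.015) × 0.2471^(2/3) × √0.0018 = 1.114 m/s. Hydraulic depth D_h = A/T = 0.4588/1.583 = 0.2898 m.
Froude number Fr = V/√(g·D_h) = 1.114/√(9.81×0.2898) = 0.661, which is less than 1, so the flow is subcritical.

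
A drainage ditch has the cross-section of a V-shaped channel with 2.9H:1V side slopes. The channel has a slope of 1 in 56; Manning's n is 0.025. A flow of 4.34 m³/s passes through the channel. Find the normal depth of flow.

Manning's equation rearranged: A R^(2/3) = nQ / (1·√S) = 0.025 × 4.34 / (√0.01786) = 0.8119.
Try y = 0.641 m: A R^(2/3) = 0.5375 — too small.
Try y = 0.951 m: A R^(2/3) = 1.539 — too large.
Try y = 0.748 m: A R^(2/3) = 0.8113 — ≈ 0.8119.

y_n = 0.748 m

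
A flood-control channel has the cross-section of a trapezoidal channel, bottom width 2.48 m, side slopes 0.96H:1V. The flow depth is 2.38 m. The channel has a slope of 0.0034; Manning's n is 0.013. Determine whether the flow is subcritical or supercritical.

supercritical

With bottom width b = 2.48 m and side slope z = 0.96: A = (b + zy)y = (2.48 + 0.96×2.38)×2.38 = 11.34 m²; P = b + 2y√(1+z²) = 2.48 + 2×2.38×1.386 = 9.078 m.
Hydraulic radius R = A/P = 11.34/9.078 = 1.249 m.
V = (1/n) R^(2/3) √S = (1/0.013) × 1.249^(2/3) × √0.0034 = 5.202 m/s. Hydraulic depth D_h = A/T = 11.34/7.05 = 1.609 m.
Froude number Fr = V/√(g·D_h) = 5.202/√(9.81×1.609) = 1.31, which is greater than 1, so the flow is supercritical.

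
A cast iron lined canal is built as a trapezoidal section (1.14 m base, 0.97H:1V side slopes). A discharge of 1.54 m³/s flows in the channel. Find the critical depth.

At critical depth, Q² T / (g A³) = 1, i.e. A³/T = Q²/g = 1.54²/9.81 = 0.2418.
Try y = 0.346 m: A³/T = 0.07348 — short.
Try y = 0.586 m: A³/T = 0.4407 — over.
Try y = 0.493 m: A³/T = 0.2422 — matches.

y_c = 0.493 m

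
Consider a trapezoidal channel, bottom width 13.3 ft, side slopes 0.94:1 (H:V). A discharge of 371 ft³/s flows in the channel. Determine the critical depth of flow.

y_c = 2.7 ft

At critical depth, Q² T / (g A³) = 1, i.e. A³/T = Q²/g = 371²/32.2 = 4275.
Try y = 1.91 ft: A³/T = 1419 — low.
Try y = 3.39 ft: A³/T = 8874 — high.
Try y = 2.7 ft: A³/T = 4255 — ≈ 4275.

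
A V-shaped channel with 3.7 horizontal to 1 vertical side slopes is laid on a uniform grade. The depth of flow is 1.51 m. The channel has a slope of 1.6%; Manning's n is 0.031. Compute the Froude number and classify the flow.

For a triangular section with side slope z = 3.7: A = zy² = 3.7×1.51² = 8.436 m²; P = 2y√(1+z²) = 2×1.51×3.833 = 11.57 m.
Hydraulic radius R = A/P = 8.436/11.57 = 0.7288 m.
V = (1/n) R^(2/3) √S = (1/0.031) × 0.7288^(2/3) × √0.016 = 3.305 m/s. Hydraulic depth D_h = A/T = 8.436/11.17 = 0.755 m.
Froude number Fr = V/√(g·D_h) = 3.305/√(9.81×0.755) = 1.21, which is greater than 1, so the flow is supercritical.

supercritical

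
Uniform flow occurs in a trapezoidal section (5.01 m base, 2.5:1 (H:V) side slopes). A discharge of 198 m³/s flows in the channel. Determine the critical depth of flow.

At critical depth, Q² T / (g A³) = 1, i.e. A³/T = Q²/g = 198²/9.81 = 3996.
Try y = 2.35 m: A³/T = 998.7 — low.
Try y = 3.76 m: A³/T = 6680 — high.
Try y = 3.32 m: A³/T = 3993 — matches.

y_c = 3.32 m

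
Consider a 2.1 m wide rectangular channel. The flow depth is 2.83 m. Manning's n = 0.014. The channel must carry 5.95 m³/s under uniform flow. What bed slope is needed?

S = 0.00028

Flow area A = b·y = 2.1 × 2.83 = 5.943 m². Wetted perimeter P = b + 2y = 2.1 + 2×2.83 = 7.76 m.
Hydraulic radius R = A/P = 5.943/7.76 = 0.7659 m.
From Manning's equation, S = [nQ / (1 A R^(2/3))]² = [0.014 × 5.95 / (1 × 5.943 × 0.7659^(2/3))]² = 0.00028.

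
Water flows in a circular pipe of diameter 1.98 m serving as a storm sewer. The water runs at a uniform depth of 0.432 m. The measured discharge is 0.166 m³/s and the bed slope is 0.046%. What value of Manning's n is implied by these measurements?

For a circular section of diameter D = 1.98 m at depth y = 0.432 m, the central angle is θ = 2 arccos(1 − 2y/D) = 1.944 rad. Then A = (D²/8)(θ − sin θ) = 0.4964 m² and P = Dθ/2 = 1.925 m.
Hydraulic radius R = A/P = 0.4964/1.925 = 0.2579 m.
Rearranging Manning's equation: n = (1/Q) A R^(2/3) S^(1/2) = (1/0.166) × 0.4964 × 0.2579^(2/3) × √0.00046 = 0.026.

n = 0.026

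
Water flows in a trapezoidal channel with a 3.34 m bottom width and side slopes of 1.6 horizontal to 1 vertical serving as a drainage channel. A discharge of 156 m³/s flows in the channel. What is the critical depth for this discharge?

y_c = 3.64 m

At critical depth, Q² T / (g A³) = 1, i.e. A³/T = Q²/g = 156²/9.81 = 2481.
At y = 3.06 m: A³/T = 1219 — too small.
At y = 4.54 m: A³/T = 6245 — too large.
At y = 3.64 m: A³/T = 2476 — matches.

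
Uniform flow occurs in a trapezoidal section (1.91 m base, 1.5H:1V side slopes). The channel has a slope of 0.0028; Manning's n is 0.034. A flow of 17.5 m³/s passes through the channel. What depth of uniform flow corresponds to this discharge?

y_n = 2.08 m

Manning's equation rearranged: A R^(2/3) = nQ / (1·√S) = 0.034 × 17.5 / (√0.0028) = 11.24.
At y = 2.45 m: A R^(2/3) = 16.08 — too large.
At y = 1.52 m: A R^(2/3) = 5.767 — too small.
At y = 2.08 m: A R^(2/3) = 11.23 — close enough.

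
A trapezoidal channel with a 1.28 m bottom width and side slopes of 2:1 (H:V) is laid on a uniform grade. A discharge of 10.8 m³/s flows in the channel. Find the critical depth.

At critical depth, Q² T / (g A³) = 1, i.e. A³/T = Q²/g = 10.8²/9.81 = 11.89.
At y = 1.03 m: A³/T = 7.54 — short.
At y = 1.44 m: A³/T = 30.53 — over.
At y = 1.15 m: A³/T = 11.87 — ≈ 11.89.

y_c = 1.15 m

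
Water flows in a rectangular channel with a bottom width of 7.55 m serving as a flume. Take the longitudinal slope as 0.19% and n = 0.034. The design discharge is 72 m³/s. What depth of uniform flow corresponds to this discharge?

Manning's equation rearranged: A R^(2/3) = nQ / (1·√S) = 0.034 × 72 / (√0.0019) = 56.16.
Trying y = 3.76 m: A R^(2/3) = 43.3 — low.
Trying y = 5.59 m: A R^(2/3) = 72.54 — high.
Trying y = 4.58 m: A R^(2/3) = 56.15 — ≈ 56.16.

y_n = 4.58 m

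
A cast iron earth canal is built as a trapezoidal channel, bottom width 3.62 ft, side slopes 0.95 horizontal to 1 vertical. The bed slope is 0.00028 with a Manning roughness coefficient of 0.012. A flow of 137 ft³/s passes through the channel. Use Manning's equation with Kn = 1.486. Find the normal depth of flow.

Manning's equation rearranged: A R^(2/3) = nQ / (1.486·√S) = 0.012 × 137 / (1.486 × √0.00028) = 66.12.
At y = 3.98 ft: A R^(2/3) = 47.03 — low.
At y = 5.64 ft: A R^(2/3) = 96.73 — high.
At y = 4.7 ft: A R^(2/3) = 66.04 — close enough.

y_n = 4.7 ft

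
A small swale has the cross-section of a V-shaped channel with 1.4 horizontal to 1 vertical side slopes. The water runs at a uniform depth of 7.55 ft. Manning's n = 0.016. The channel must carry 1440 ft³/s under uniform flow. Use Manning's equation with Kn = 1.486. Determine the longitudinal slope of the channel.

S = 0.00845

For a triangular section with side slope z = 1.4: A = zy² = 1.4×7.55² = 79.8 ft²; P = 2y√(1+z²) = 2×7.55×1.72 = 25.98 ft.
Hydraulic radius R = A/P = 79.8/25.98 = 3.072 ft.
From Manning's equation, S = [nQ / (1.486 A R^(2/3))]² = [0.016 × 1440 / (1.486 × 79.8 × 3.072^(2/3))]² = 0.00845.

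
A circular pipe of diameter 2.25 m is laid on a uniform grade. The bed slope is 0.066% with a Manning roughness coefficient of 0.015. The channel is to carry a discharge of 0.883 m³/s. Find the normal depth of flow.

y_n = 0.665 m

Manning's equation rearranged: A R^(2/3) = nQ / (1·√S) = 0.015 × 0.883 / (√0.00066) = 0.5156.
At y = 0.771 m: A R^(2/3) = 0.6845 — too large.
At y = 0.517 m: A R^(2/3) = 0.3137 — too small.
At y = 0.665 m: A R^(2/3) = 0.5155 — close enough.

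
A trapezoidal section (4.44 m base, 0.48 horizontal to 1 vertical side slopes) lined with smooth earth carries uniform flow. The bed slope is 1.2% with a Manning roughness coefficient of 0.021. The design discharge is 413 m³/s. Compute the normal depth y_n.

y_n = 5.95 m

Manning's equation rearranged: A R^(2/3) = nQ / (1·√S) = 0.021 × 413 / (√0.012) = 79.17.
Try y = 4.55 m: A R^(2/3) = 49.01 — low.
Try y = 7.07 m: A R^(2/3) = 108.8 — high.
Try y = 5.95 m: A R^(2/3) = 79.13 — matches.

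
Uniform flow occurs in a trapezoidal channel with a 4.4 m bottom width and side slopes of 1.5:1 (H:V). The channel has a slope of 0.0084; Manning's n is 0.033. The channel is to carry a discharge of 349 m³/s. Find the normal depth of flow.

Manning's equation rearranged: A R^(2/3) = nQ / (1·√S) = 0.033 × 349 / (√0.0084) = 125.7.
Try y = 4.62 m: A R^(2/3) = 96.05 — short.
Try y = 6.46 m: A R^(2/3) = 201.2 — over.
Try y = 5.23 m: A R^(2/3) = 125.8 — matches.

y_n = 5.23 m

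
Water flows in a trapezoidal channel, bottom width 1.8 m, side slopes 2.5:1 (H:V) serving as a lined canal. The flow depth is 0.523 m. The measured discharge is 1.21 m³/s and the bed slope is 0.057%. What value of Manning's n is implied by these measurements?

With bottom width b = 1.8 m and side slope z = 2.5: A = (b + zy)y = (1.8 + 2.5×0.523)×0.523 = 1.625 m²; P = b + 2y√(1+z²) = 1.8 + 2×0.523×2.693 = 4.616 m.
Hydraulic radius R = A/P = 1.625/4.616 = 0.3521 m.
Rearranging Manning's equation: n = (1/Q) A R^(2/3) S^(1/2) = (1/1.21) × 1.625 × 0.3521^(2/3) × √0.00057 = 0.016.

n = 0.016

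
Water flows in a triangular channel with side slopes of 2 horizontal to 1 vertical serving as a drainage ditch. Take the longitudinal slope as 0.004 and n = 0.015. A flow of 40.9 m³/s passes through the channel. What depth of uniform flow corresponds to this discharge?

y_n = 2.21 m

Manning's equation rearranged: A R^(2/3) = nQ / (1·√S) = 0.015 × 40.9 / (√0.004) = 9.7.
At y = 2.52 m: A R^(2/3) = 13.75 — too large.
At y = 1.73 m: A R^(2/3) = 5.045 — too small.
At y = 2.21 m: A R^(2/3) = 9.692 — close enough.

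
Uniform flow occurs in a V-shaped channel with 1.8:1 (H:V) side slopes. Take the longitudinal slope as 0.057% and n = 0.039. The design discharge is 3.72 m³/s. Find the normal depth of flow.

y_n = 1.94 m

Manning's equation rearranged: A R^(2/3) = nQ / (1·√S) = 0.039 × 3.72 / (√0.00057) = 6.077.
At y = 2.21 m: A R^(2/3) = 8.591 — over.
At y = 1.45 m: A R^(2/3) = 2.792 — short.
At y = 1.94 m: A R^(2/3) = 6.069 — close enough.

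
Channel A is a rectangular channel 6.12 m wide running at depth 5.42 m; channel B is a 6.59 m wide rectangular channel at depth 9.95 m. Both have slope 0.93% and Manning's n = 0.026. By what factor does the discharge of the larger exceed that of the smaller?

2.31

Channel A: Flow area A = b·y = 6.12 × 5.42 = 33.17 m². Wetted perimeter P = b + 2y = 6.12 + 2×5.42 = 16.96 m. Hydraulic radius R = A/P = 33.17/16.96 = 1.956 m. Q_A = (1/0.026)·33.17·1.956^(2/3)·√0.0093 = 192.4 m³/s.
Channel B: Flow area A = b·y = 6.59 × 9.95 = 65.57 m². Wetted perimeter P = b + 2y = 6.59 + 2×9.95 = 26.49 m. Hydraulic radius R = A/P = 65.57/26.49 = 2.475 m. Q_B = (1/0.026)·65.57·2.475^(2/3)·√0.0093 = 445 m³/s.
The larger discharge is 445 m³/s and the smaller is 192.4 m³/s; the ratio is 2.31.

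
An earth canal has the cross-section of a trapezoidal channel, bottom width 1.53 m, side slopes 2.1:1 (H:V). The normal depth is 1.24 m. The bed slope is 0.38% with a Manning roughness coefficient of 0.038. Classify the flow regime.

With bottom width b = 1.53 m and side slope z = 2.1: A = (b + zy)y = (1.53 + 2.1×1.24)×1.24 = 5.126 m²; P = b + 2y√(1+z²) = 1.53 + 2×1.24×2.326 = 7.298 m.
Hydraulic radius R = A/P = 5.126/7.298 = 0.7024 m.
V = (1/n) R^(2/3) √S = (1/0.038) × 0.7024^(2/3) × √0.0038 = 1.282 m/s. Hydraulic depth D_h = A/T = 5.126/6.738 = 0.7608 m.
Froude number Fr = V/√(g·D_h) = 1.282/√(9.81×0.7608) = 0.469, which is less than 1, so the flow is subcritical.

subcritical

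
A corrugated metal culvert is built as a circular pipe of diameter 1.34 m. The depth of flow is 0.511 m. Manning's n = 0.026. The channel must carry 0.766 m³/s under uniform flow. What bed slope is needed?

For a circular section of diameter D = 1.34 m at depth y = 0.511 m, the central angle is θ = 2 arccos(1 − 2y/D) = 2.662 rad. Then A = (D²/8)(θ − sin θ) = 0.4941 m² and P = Dθ/2 = 1.784 m.
Hydraulic radius R = A/P = 0.4941/1.784 = 0.277 m.
From Manning's equation, S = [nQ / (1 A R^(2/3))]² = [0.026 × 0.766 / (1 × 0.4941 × 0.277^(2/3))]² = 0.009.

S = 0.009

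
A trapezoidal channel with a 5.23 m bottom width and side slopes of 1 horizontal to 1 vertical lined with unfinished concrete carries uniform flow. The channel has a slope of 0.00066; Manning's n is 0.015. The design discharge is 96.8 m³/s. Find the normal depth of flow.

Manning's equation rearranged: A R^(2/3) = nQ / (1·√S) = 0.015 × 96.8 / (√0.00066) = 56.52.
Trying y = 4.73 m: A R^(2/3) = 87.51 — high.
Trying y = 2.8 m: A R^(2/3) = 32.15 — low.
Trying y = 3.78 m: A R^(2/3) = 56.54 — ≈ 56.52.

y_n = 3.78 m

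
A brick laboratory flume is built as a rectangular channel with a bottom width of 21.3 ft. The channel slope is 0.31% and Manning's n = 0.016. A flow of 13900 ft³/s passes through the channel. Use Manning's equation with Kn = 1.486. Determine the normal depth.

y_n = 31.6 ft

Manning's equation rearranged: A R^(2/3) = nQ / (1.486·√S) = 0.016 × 13900 / (1.486 × √0.0031) = 2688.
At y = 35.6 ft: A R^(2/3) = 3083 — too large.
At y = 23.1 ft: A R^(2/3) = 1850 — too small.
At y = 31.6 ft: A R^(2/3) = 2685 — close enough.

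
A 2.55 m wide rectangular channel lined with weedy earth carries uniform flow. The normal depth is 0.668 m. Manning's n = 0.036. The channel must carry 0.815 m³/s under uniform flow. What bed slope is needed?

S = 0.000891

Flow area A = b·y = 2.55 × 0.668 = 1.703 m². Wetted perimeter P = b + 2y = 2.55 + 2×0.668 = 3.886 m.
Hydraulic radius R = A/P = 1.703/3.886 = 0.4383 m.
From Manning's equation, S = [nQ / (1 A R^(2/3))]² = [0.036 × 0.815 / (1 × 1.703 × 0.4383^(2/3))]² = 0.000891.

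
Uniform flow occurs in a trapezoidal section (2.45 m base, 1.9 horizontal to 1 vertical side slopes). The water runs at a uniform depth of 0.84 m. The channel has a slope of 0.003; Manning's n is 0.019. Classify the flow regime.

subcritical

With bottom width b = 2.45 m and side slope z = 1.9: A = (b + zy)y = (2.45 + 1.9×0.84)×0.84 = 3.399 m²; P = b + 2y√(1+z²) = 2.45 + 2×0.84×2.147 = 6.057 m.
Hydraulic radius R = A/P = 3.399/6.057 = 0.5611 m.
V = (1/n) R^(2/3) √S = (1/0.019) × 0.5611^(2/3) × √0.003 = 1.961 m/s. Hydraulic depth D_h = A/T = 3.399/5.642 = 0.6024 m.
Froude number Fr = V/√(g·D_h) = 1.961/√(9.81×0.6024) = 0.807, which is less than 1, so the flow is subcritical.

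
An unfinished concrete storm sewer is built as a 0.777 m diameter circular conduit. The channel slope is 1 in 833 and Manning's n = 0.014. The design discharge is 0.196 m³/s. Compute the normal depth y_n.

y_n = 0.388 m

Manning's equation rearranged: A R^(2/3) = nQ / (1·√S) = 0.014 × 0.196 / (√0.0012) = 0.0792.
At y = 0.293 m: A R^(2/3) = 0.04808 — low.
At y = 0.435 m: A R^(2/3) = 0.09585 — high.
At y = 0.388 m: A R^(2/3) = 0.07935 — matches.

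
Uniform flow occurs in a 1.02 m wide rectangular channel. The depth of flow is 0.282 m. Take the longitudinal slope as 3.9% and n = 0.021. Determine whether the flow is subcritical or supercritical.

Flow area A = b·y = 1.02 × 0.282 = 0.2876 m². Wetted perimeter P = b + 2y = 1.02 + 2×0.282 = 1.584 m.
Hydraulic radius R = A/P = 0.2876/1.584 = 0.1816 m.
V = (1/n) R^(2/3) √S = (1/0.021) × 0.1816^(2/3) × √0.039 = 3.016 m/s. Hydraulic depth D_h = A/T = 0.2876/1.02 = 0.282 m.
Froude number Fr = V/√(g·D_h) = 3.016/√(9.81×0.282) = 1.81, which is greater than 1, so the flow is supercritical.

supercritical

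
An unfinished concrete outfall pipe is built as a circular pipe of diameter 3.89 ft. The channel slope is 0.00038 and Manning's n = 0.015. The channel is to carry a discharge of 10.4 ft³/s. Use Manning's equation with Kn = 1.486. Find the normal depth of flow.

y_n = 1.86 ft

Manning's equation rearranged: A R^(2/3) = nQ / (1.486·√S) = 0.015 × 10.4 / (1.486 × √0.00038) = 5.385.
Try y = 2.16 ft: A R^(2/3) = 6.939 — too large.
Try y = 1.46 ft: A R^(2/3) = 3.496 — too small.
Try y = 1.86 ft: A R^(2/3) = 5.403 — matches.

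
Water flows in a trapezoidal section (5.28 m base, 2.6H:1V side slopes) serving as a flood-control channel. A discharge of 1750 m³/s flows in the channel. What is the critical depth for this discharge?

y_c = 8.89 m

At critical depth, Q² T / (g A³) = 1, i.e. A³/T = Q²/g = 1750²/9.81 = 312200.
At y = 9.78 m: A³/T = 482500 — too large.
At y = 7.49 m: A³/T = 144100 — too small.
At y = 8.89 m: A³/T = 312300 — close enough.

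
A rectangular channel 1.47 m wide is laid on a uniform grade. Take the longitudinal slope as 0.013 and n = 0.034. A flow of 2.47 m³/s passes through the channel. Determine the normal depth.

Manning's equation rearranged: A R^(2/3) = nQ / (1·√S) = 0.034 × 2.47 / (√0.013) = 0.7366.
At y = 1.14 m: A R^(2/3) = 0.9795 — over.
At y = 0.782 m: A R^(2/3) = 0.6019 — short.
At y = 0.912 m: A R^(2/3) = 0.7363 — close enough.

y_n = 0.912 m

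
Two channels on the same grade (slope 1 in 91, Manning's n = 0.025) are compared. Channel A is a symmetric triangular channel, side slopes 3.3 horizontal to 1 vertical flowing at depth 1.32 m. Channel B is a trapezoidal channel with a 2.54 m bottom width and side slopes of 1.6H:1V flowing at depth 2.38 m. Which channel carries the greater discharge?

channel B

Channel A: For a triangular section with side slope z = 3.3: A = zy² = 3.3×1.32² = 5.75 m²; P = 2y√(1+z²) = 2×1.32×3.448 = 9.103 m. Hydraulic radius R = A/P = 5.75/9.103 = 0.6316 m. Q_A = (1/0.025)·5.75·0.6316^(2/3)·√0.01099 = 17.75 m³/s.
Channel B: With bottom width b = 2.54 m and side slope z = 1.6: A = (b + zy)y = (2.54 + 1.6×2.38)×2.38 = 15.11 m²; P = b + 2y√(1+z²) = 2.54 + 2×2.38×1.887 = 11.52 m. Hydraulic radius R = A/P = 15.11/11.52 = 1.311 m. Q_B = (1/0.025)·15.11·1.311^(2/3)·√0.01099 = 75.9 m³/s.
Q_A = 17.75 m³/s vs Q_B = 75.9 m³/s, so channel B carries more.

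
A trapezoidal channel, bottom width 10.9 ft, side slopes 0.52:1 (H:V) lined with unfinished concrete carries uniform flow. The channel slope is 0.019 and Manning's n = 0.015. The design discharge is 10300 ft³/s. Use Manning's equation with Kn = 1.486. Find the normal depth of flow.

Manning's equation rearranged: A R^(2/3) = nQ / (1.486·√S) = 0.015 × 10300 / (1.486 × √0.019) = 754.3.
Try y = 9.41 ft: A R^(2/3) = 412.7 — short.
Try y = 14.6 ft: A R^(2/3) = 907.5 — over.
Try y = 13.2 ft: A R^(2/3) = 754.1 — close enough.

y_n = 13.2 ft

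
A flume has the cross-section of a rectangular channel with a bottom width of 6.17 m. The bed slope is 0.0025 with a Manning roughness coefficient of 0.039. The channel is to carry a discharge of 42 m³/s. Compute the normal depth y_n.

y_n = 3.74 m

Manning's equation rearranged: A R^(2/3) = nQ / (1·√S) = 0.039 × 42 / (√0.0025) = 32.76.
At y = 2.74 m: A R^(2/3) = 21.67 — short.
At y = 4.38 m: A R^(2/3) = 40.14 — over.
At y = 3.74 m: A R^(2/3) = 32.75 — close enough.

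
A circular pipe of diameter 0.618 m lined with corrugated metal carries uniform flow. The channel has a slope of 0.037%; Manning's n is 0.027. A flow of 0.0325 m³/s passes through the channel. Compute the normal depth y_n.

Manning's equation rearranged: A R^(2/3) = nQ / (1·√S) = 0.027 × 0.0325 / (√0.00037) = 0.04562.
Try y = 0.395 m: A R^(2/3) = 0.06377 — over.
Try y = 0.233 m: A R^(2/3) = 0.0261 — short.
Try y = 0.319 m: A R^(2/3) = 0.04557 — ≈ 0.04562.

y_n = 0.319 m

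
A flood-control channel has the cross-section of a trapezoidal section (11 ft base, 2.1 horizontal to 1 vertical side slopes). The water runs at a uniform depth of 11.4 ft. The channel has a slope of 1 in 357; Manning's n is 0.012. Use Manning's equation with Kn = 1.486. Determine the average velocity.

With bottom width b = 11 ft and side slope z = 2.1: A = (b + zy)y = (11 + 2.1×11.4)×11.4 = 398.3 ft²; P = b + 2y√(1+z²) = 11 + 2×11.4×2.326 = 64.03 ft.
Hydraulic radius R = A/P = 398.3/64.03 = 6.221 ft.
From Manning's equation, V = (1.486/n) R^(2/3) S^(1/2) = (1.486/0.012) × 6.221^(2/3) × 0.002801^(1/2) = 22.2 ft/s.

V = 22.2 ft/s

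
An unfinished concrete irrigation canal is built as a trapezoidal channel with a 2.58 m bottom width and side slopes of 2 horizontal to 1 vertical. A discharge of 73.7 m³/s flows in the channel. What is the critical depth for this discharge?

At critical depth, Q² T / (g A³) = 1, i.e. A³/T = Q²/g = 73.7²/9.81 = 553.7.
Try y = 3.19 m: A³/T = 1522 — too large.
Try y = 2.03 m: A³/T = 228.9 — too small.
Try y = 2.51 m: A³/T = 550.1 — ≈ 553.7.

y_c = 2.51 m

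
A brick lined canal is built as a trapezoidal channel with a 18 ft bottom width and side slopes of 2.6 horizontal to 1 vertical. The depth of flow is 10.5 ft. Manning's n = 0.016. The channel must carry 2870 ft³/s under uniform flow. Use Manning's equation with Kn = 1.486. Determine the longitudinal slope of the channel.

With bottom width b = 18 ft and side slope z = 2.6: A = (b + zy)y = (18 + 2.6×10.5)×10.5 = 475.6 ft²; P = b + 2y√(1+z²) = 18 + 2×10.5×2.786 = 76.5 ft.
Hydraulic radius R = A/P = 475.6/76.5 = 6.218 ft.
From Manning's equation, S = [nQ / (1.486 A R^(2/3))]² = [0.016 × 2870 / (1.486 × 475.6 × 6.218^(2/3))]² = 0.000369.

S = 0.000369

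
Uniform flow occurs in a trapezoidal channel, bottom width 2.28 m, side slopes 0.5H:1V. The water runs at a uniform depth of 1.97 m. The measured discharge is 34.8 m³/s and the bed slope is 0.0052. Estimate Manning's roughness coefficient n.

n = 0.013

With bottom width b = 2.28 m and side slope z = 0.5: A = (b + zy)y = (2.28 + 0.5×1.97)×1.97 = 6.432 m²; P = b + 2y√(1+z²) = 2.28 + 2×1.97×1.118 = 6.685 m.
Hydraulic radius R = A/P = 6.432/6.685 = 0.9622 m.
Rearranging Manning's equation: n = (1/Q) A R^(2/3) S^(1/2) = (1/34.8) × 6.432 × 0.9622^(2/3) × √0.0052 = 0.013.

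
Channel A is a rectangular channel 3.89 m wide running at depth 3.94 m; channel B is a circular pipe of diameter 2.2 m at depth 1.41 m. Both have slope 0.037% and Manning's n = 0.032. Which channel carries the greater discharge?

channel A

Channel A: Flow area A = b·y = 3.89 × 3.94 = 15.33 m². Wetted perimeter P = b + 2y = 3.89 + 2×3.94 = 11.77 m. Hydraulic radius R = A/P = 15.33/11.77 = 1.302 m. Q_A = (1/0.032)·15.33·1.302^(2/3)·√0.00037 = 10.99 m³/s.
Channel B: For a circular section of diameter D = 2.2 m at depth y = 1.41 m, the central angle is θ = 2 arccos(1 − 2y/D) = 3.713 rad. Then A = (D²/8)(θ − sin θ) = 2.574 m² and P = Dθ/2 = 4.084 m. Hydraulic radius R = A/P = 2.574/4.084 = 0.6301 m. Q_B = (1/0.032)·2.574·0.6301^(2/3)·√0.00037 = 1.137 m³/s.
Q_A = 10.99 m³/s vs Q_B = 1.137 m³/s, so channel A carries more.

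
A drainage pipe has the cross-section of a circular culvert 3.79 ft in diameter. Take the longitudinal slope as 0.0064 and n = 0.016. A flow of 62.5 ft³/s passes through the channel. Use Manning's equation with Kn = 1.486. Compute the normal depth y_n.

y_n = 2.5 ft

Manning's equation rearranged: A R^(2/3) = nQ / (1.486·√S) = 0.016 × 62.5 / (1.486 × √0.0064) = 8.412.
Try y = 1.82 ft: A R^(2/3) = 5.078 — short.
Try y = 2.5 ft: A R^(2/3) = 8.405 — close enough.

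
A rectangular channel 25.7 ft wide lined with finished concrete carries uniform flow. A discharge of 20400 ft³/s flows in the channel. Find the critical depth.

For a rectangular channel, critical depth y_c = (q²/g)^(1/3) where q = Q/b = 20400/25.7 = 793.8 ft²/s.
So y_c = (793.8²/32.2)^(1/3) = 26.9 ft.

y_c = 26.9 ft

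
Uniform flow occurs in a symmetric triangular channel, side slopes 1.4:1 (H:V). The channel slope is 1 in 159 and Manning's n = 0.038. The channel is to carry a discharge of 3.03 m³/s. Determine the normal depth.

Manning's equation rearranged: A R^(2/3) = nQ / (1·√S) = 0.038 × 3.03 / (√0.006289) = 1.452.
At y = 0.902 m: A R^(2/3) = 0.5839 — too small.
At y = 1.27 m: A R^(2/3) = 1.454 — ≈ 1.452.

y_n = 1.27 m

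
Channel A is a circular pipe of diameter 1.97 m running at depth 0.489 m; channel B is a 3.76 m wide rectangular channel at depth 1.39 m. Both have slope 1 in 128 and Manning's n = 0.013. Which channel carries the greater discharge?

channel B

Channel A: For a circular section of diameter D = 1.97 m at depth y = 0.489 m, the central angle is θ = 2 arccos(1 − 2y/D) = 2.086 rad. Then A = (D²/8)(θ − sin θ) = 0.5899 m² and P = Dθ/2 = 2.055 m. Hydraulic radius R = A/P = 0.5899/2.055 = 0.2871 m. Q_A = (1/0.013)·0.5899·0.2871^(2/3)·√0.007812 = 1.746 m³/s.
Channel B: Flow area A = b·y = 3.76 × 1.39 = 5.226 m². Wetted perimeter P = b + 2y = 3.76 + 2×1.39 = 6.54 m. Hydraulic radius R = A/P = 5.226/6.54 = 0.7991 m. Q_B = (1/0.013)·5.226·0.7991^(2/3)·√0.007812 = 30.6 m³/s.
Q_A = 1.746 m³/s vs Q_B = 30.6 m³/s, so channel B carries more.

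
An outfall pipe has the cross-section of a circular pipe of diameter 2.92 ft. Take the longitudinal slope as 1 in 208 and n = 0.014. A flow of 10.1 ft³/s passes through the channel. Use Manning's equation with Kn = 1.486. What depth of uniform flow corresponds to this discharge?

y_n = 1 ft

Manning's equation rearranged: A R^(2/3) = nQ / (1.486·√S) = 0.014 × 10.1 / (1.486 × √0.004808) = 1.372.
Try y = 0.841 ft: A R^(2/3) = 0.9823 — short.
Try y = 1.24 ft: A R^(2/3) = 2.039 — over.
Try y = 1 ft: A R^(2/3) = 1.37 — matches.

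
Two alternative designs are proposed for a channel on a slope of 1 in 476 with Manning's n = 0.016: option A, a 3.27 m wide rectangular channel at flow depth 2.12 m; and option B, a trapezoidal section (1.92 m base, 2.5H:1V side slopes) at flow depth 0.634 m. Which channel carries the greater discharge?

Channel A: Flow area A = b·y = 3.27 × 2.12 = 6.932 m². Wetted perimeter P = b + 2y = 3.27 + 2×2.12 = 7.51 m. Hydraulic radius R = A/P = 6.932/7.51 = 0.9231 m. Q_A = (1/0.016)·6.932·0.9231^(2/3)·√0.002101 = 18.83 m³/s.
Channel B: With bottom width b = 1.92 m and side slope z = 2.5: A = (b + zy)y = (1.92 + 2.5×0.634)×0.634 = 2.222 m²; P = b + 2y√(1+z²) = 1.92 + 2×0.634×2.693 = 5.334 m. Hydraulic radius R = A/P = 2.222/5.334 = 0.4166 m. Q_B = (1/0.016)·2.222·0.4166^(2/3)·√0.002101 = 3.551 m³/s.
Q_A = 18.83 m³/s vs Q_B = 3.551 m³/s, so channel A carries more.

channel A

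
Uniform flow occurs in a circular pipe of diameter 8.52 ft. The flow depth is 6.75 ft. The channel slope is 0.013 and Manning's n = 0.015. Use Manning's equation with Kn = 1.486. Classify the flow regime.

supercritical

For a circular section of diameter D = 8.52 ft at depth y = 6.75 ft, the central angle is θ = 2 arccos(1 − 2y/D) = 4.39 rad. Then A = (D²/8)(θ − sin θ) = 48.44 ft² and P = Dθ/2 = 18.7 ft.
Hydraulic radius R = A/P = 48.44/18.7 = 2.59 ft.
V = (1.486/n) R^(2/3) √S = (1.486/0.015) × 2.59^(2/3) × √0.013 = 21.3 ft/s. Hydraulic depth D_h = A/T = 48.44/6.913 = 7.007 ft.
Froude number Fr = V/√(g·D_h) = 21.3/√(32.2×7.007) = 1.42, which is greater than 1, so the flow is supercritical.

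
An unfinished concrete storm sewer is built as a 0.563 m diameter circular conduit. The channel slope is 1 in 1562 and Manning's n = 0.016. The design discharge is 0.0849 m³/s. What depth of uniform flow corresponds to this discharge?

Manning's equation rearranged: A R^(2/3) = nQ / (1·√S) = 0.016 × 0.0849 / (√0.0006402) = 0.05369.
At y = 0.319 m: A R^(2/3) = 0.04138 — short.
At y = 0.38 m: A R^(2/3) = 0.05371 — ≈ 0.05369.

y_n = 0.38 m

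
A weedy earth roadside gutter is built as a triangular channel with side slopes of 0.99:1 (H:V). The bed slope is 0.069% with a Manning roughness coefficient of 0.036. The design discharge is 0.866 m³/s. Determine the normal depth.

y_n = 1.39 m

Manning's equation rearranged: A R^(2/3) = nQ / (1·√S) = 0.036 × 0.866 / (√0.00069) = 1.187.
At y = 1.17 m: A R^(2/3) = 0.7498 — low.
At y = 1.52 m: A R^(2/3) = 1.507 — high.
At y = 1.39 m: A R^(2/3) = 1.187 — close enough.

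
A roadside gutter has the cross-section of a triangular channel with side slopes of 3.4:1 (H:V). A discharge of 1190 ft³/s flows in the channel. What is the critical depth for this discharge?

y_c = 5.97 ft

At critical depth, Q² T / (g A³) = 1, i.e. A³/T = Q²/g = 1190²/32.2 = 43980.
Trying y = 7.15 ft: A³/T = 108000 — over.
Trying y = 5.97 ft: A³/T = 43830 — ≈ 43980.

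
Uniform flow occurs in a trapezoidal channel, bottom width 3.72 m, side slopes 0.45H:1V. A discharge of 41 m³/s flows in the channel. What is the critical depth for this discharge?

y_c = 2.11 m

At critical depth, Q² T / (g A³) = 1, i.e. A³/T = Q²/g = 41²/9.81 = 171.4.
At y = 2.47 m: A³/T = 286 — too large.
At y = 1.71 m: A³/T = 86.04 — too small.
At y = 2.11 m: A³/T = 170.2 — close enough.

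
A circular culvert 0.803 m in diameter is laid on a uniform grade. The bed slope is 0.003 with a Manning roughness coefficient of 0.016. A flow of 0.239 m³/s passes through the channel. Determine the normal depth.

y_n = 0.354 m

Manning's equation rearranged: A R^(2/3) = nQ / (1·√S) = 0.016 × 0.239 / (√0.003) = 0.06982.
Trying y = 0.439 m: A R^(2/3) = 0.1007 — too large.
Trying y = 0.256 m: A R^(2/3) = 0.03823 — too small.
Trying y = 0.354 m: A R^(2/3) = 0.06973 — matches.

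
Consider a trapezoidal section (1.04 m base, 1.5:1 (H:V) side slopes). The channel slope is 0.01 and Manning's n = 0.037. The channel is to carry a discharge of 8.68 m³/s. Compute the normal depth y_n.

Manning's equation rearranged: A R^(2/3) = nQ / (1·√S) = 0.037 × 8.68 / (√0.01) = 3.212.
At y = 1.08 m: A R^(2/3) = 2.003 — low.
At y = 1.34 m: A R^(2/3) = 3.21 — ≈ 3.212.

y_n = 1.34 m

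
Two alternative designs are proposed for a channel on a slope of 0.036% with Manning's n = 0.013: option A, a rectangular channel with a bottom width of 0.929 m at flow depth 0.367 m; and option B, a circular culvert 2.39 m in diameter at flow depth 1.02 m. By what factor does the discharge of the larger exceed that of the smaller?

10.2

Channel A: Flow area A = b·y = 0.929 × 0.367 = 0.3409 m². Wetted perimeter P = b + 2y = 0.929 + 2×0.367 = 1.663 m. Hydraulic radius R = A/P = 0.3409/1.663 = 0.205 m. Q_A = (1/0.013)·0.3409·0.205^(2/3)·√0.00036 = 0.173 m³/s.
Channel B: For a circular section of diameter D = 2.39 m at depth y = 1.02 m, the central angle is θ = 2 arccos(1 − 2y/D) = 2.848 rad. Then A = (D²/8)(θ − sin θ) = 1.826 m² and P = Dθ/2 = 3.403 m. Hydraulic radius R = A/P = 1.826/3.403 = 0.5367 m. Q_B = (1/0.013)·1.826·0.5367^(2/3)·√0.00036 = 1.76 m³/s.
The larger discharge is 1.76 m³/s and the smaller is 0.173 m³/s; the ratio is 10.2.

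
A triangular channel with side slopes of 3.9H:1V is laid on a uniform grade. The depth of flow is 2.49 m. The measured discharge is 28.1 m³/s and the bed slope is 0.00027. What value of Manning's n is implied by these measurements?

For a triangular section with side slope z = 3.9: A = zy² = 3.9×2.49² = 24.18 m²; P = 2y√(1+z²) = 2×2.49×4.026 = 20.05 m.
Hydraulic radius R = A/P = 24.18/20.05 = 1.206 m.
Rearranging Manning's equation: n = (1/Q) A R^(2/3) S^(1/2) = (1/28.1) × 24.18 × 1.206^(2/3) × √0.00027 = 0.016.

n = 0.016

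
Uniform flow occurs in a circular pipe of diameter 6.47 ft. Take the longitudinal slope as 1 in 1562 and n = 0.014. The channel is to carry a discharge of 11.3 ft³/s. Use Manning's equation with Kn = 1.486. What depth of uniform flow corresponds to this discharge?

Manning's equation rearranged: A R^(2/3) = nQ / (1.486·√S) = 0.014 × 11.3 / (1.486 × √0.0006402) = 4.208.
Trying y = 1.12 ft: A R^(2/3) = 2.956 — short.
Trying y = 1.47 ft: A R^(2/3) = 5.129 — over.
Trying y = 1.33 ft: A R^(2/3) = 4.194 — matches.

y_n = 1.33 ft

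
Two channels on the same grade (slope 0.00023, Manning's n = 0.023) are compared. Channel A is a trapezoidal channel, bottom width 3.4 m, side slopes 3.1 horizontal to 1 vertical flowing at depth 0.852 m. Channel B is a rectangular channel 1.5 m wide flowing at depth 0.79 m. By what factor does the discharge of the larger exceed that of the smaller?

Channel A: With bottom width b = 3.4 m and side slope z = 3.1: A = (b + zy)y = (3.4 + 3.1×0.852)×0.852 = 5.147 m²; P = b + 2y√(1+z²) = 3.4 + 2×0.852×3.257 = 8.95 m. Hydraulic radius R = A/P = 5.147/8.95 = 0.5751 m. Q_A = (1/0.023)·5.147·0.5751^(2/3)·√0.00023 = 2.347 m³/s.
Channel B: Flow area A = b·y = 1.5 × 0.79 = 1.185 m². Wetted perimeter P = b + 2y = 1.5 + 2×0.79 = 3.08 m. Hydraulic radius R = A/P = 1.185/3.08 = 0.3847 m. Q_B = (1/0.023)·1.185·0.3847^(2/3)·√0.00023 = 0.4133 m³/s.
The larger discharge is 2.347 m³/s and the smaller is 0.4133 m³/s; the ratio is 5.68.

5.68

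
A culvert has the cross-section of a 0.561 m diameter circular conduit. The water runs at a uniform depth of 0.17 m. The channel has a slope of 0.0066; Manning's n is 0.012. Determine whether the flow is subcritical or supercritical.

For a circular section of diameter D = 0.561 m at depth y = 0.17 m, the central angle is θ = 2 arccos(1 − 2y/D) = 2.332 rad. Then A = (D²/8)(θ − sin θ) = 0.06324 m² and P = Dθ/2 = 0.6541 m.
Hydraulic radius R = A/P = 0.06324/0.6541 = 0.09669 m.
V = (1/n) R^(2/3) √S = (1/0.012) × 0.09669^(2/3) × √0.0066 = 1.426 m/s. Hydraulic depth D_h = A/T = 0.06324/0.5156 = 0.1227 m.
Froude number Fr = V/√(g·D_h) = 1.426/√(9.81×0.1227) = 1.3, which is greater than 1, so the flow is supercritical.

supercritical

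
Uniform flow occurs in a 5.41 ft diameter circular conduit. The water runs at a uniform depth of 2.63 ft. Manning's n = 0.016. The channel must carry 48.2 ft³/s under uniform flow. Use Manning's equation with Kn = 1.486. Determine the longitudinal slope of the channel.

For a circular section of diameter D = 5.41 ft at depth y = 2.63 ft, the central angle is θ = 2 arccos(1 − 2y/D) = 3.086 rad. Then A = (D²/8)(θ − sin θ) = 11.09 ft² and P = Dθ/2 = 8.348 ft.
Hydraulic radius R = A/P = 11.09/8.348 = 1.328 ft.
From Manning's equation, S = [nQ / (1.486 A R^(2/3))]² = [0.016 × 48.2 / (1.486 × 11.09 × 1.328^(2/3))]² = 0.0015.

S = 0.0015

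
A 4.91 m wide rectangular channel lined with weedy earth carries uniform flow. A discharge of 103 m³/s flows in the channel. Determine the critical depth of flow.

y_c = 3.55 m

For a rectangular channel, critical depth y_c = (q²/g)^(1/3) where q = Q/b = 103/4.91 = 20.98 m²/s.
So y_c = (20.98²/9.81)^(1/3) = 3.55 m.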